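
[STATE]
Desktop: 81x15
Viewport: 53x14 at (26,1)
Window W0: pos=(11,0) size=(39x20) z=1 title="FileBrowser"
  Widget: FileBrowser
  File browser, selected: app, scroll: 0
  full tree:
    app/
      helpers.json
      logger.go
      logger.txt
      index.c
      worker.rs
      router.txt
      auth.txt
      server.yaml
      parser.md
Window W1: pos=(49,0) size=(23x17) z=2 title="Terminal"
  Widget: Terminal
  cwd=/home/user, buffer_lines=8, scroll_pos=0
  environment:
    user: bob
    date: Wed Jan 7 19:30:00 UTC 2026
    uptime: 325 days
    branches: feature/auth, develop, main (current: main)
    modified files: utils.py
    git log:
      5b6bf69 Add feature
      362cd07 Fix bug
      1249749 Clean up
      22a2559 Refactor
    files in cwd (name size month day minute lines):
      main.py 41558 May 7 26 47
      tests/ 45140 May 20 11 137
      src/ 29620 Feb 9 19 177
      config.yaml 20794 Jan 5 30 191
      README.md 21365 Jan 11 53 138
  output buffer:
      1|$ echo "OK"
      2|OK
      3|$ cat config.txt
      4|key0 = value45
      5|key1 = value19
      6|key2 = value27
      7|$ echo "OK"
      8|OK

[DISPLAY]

                       ┃ Terminal            ┃       
───────────────────────┠─────────────────────┨       
                       ┃$ echo "OK"          ┃       
on                     ┃OK                   ┃       
                       ┃$ cat config.txt     ┃       
                       ┃key0 = value45       ┃       
                       ┃key1 = value19       ┃       
                       ┃key2 = value27       ┃       
                       ┃$ echo "OK"          ┃       
                       ┃OK                   ┃       
l                      ┃$ █                  ┃       
                       ┃                     ┃       
                       ┃                     ┃       
                       ┃                     ┃       


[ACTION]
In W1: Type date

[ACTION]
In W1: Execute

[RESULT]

                       ┃ Terminal            ┃       
───────────────────────┠─────────────────────┨       
                       ┃$ echo "OK"          ┃       
on                     ┃OK                   ┃       
                       ┃$ cat config.txt     ┃       
                       ┃key0 = value45       ┃       
                       ┃key1 = value19       ┃       
                       ┃key2 = value27       ┃       
                       ┃$ echo "OK"          ┃       
                       ┃OK                   ┃       
l                      ┃$ date               ┃       
                       ┃Wed Jan 7 19:30:00 UT┃       
                       ┃$ █                  ┃       
                       ┃                     ┃       


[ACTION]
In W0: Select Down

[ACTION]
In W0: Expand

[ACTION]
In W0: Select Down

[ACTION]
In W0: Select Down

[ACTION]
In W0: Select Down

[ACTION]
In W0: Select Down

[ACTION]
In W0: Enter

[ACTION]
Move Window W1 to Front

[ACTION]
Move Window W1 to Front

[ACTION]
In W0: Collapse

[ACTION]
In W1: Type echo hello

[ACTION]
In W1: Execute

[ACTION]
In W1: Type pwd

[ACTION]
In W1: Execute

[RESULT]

                       ┃ Terminal            ┃       
───────────────────────┠─────────────────────┨       
                       ┃$ cat config.txt     ┃       
on                     ┃key0 = value45       ┃       
                       ┃key1 = value19       ┃       
                       ┃key2 = value27       ┃       
                       ┃$ echo "OK"          ┃       
                       ┃OK                   ┃       
                       ┃$ date               ┃       
                       ┃Wed Jan 7 19:30:00 UT┃       
l                      ┃$ echo hello         ┃       
                       ┃hello                ┃       
                       ┃$ pwd                ┃       
                       ┃/home/user           ┃       


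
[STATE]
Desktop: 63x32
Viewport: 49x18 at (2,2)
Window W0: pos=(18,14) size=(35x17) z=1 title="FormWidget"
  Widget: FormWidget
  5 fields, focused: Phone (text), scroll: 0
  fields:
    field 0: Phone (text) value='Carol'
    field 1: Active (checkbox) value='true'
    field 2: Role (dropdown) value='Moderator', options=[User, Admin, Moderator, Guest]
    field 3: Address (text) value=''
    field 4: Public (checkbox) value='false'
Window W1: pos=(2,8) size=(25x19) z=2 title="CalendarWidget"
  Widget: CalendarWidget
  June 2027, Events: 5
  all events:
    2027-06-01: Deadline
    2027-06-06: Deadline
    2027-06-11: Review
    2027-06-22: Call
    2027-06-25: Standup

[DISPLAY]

                                                 
                                                 
                                                 
                                                 
                                                 
                                                 
┏━━━━━━━━━━━━━━━━━━━━━━━┓                        
┃ CalendarWidget        ┃                        
┠───────────────────────┨                        
┃       June 2027       ┃                        
┃Mo Tu We Th Fr Sa Su   ┃                        
┃    1*  2  3  4  5  6* ┃                        
┃ 7  8  9 10 11* 12 13  ┃━━━━━━━━━━━━━━━━━━━━━━━━
┃14 15 16 17 18 19 20   ┃get                     
┃21 22* 23 24 25* 26 27 ┃────────────────────────
┃28 29 30               ┃      [Carol            
┃                       ┃:     [x]               
┃                       ┃      [Moderator       ▼


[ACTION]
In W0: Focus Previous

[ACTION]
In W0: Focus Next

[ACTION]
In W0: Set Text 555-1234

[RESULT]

                                                 
                                                 
                                                 
                                                 
                                                 
                                                 
┏━━━━━━━━━━━━━━━━━━━━━━━┓                        
┃ CalendarWidget        ┃                        
┠───────────────────────┨                        
┃       June 2027       ┃                        
┃Mo Tu We Th Fr Sa Su   ┃                        
┃    1*  2  3  4  5  6* ┃                        
┃ 7  8  9 10 11* 12 13  ┃━━━━━━━━━━━━━━━━━━━━━━━━
┃14 15 16 17 18 19 20   ┃get                     
┃21 22* 23 24 25* 26 27 ┃────────────────────────
┃28 29 30               ┃      [555-1234         
┃                       ┃:     [x]               
┃                       ┃      [Moderator       ▼


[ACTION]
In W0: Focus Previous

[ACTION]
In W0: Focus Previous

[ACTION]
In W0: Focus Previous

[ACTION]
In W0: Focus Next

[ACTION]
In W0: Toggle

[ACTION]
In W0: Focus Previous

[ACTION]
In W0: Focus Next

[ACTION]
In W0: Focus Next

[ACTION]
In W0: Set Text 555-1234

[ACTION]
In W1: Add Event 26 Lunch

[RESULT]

                                                 
                                                 
                                                 
                                                 
                                                 
                                                 
┏━━━━━━━━━━━━━━━━━━━━━━━┓                        
┃ CalendarWidget        ┃                        
┠───────────────────────┨                        
┃       June 2027       ┃                        
┃Mo Tu We Th Fr Sa Su   ┃                        
┃    1*  2  3  4  5  6* ┃                        
┃ 7  8  9 10 11* 12 13  ┃━━━━━━━━━━━━━━━━━━━━━━━━
┃14 15 16 17 18 19 20   ┃get                     
┃21 22* 23 24 25* 26* 27┃────────────────────────
┃28 29 30               ┃      [555-1234         
┃                       ┃:     [x]               
┃                       ┃      [Moderator       ▼


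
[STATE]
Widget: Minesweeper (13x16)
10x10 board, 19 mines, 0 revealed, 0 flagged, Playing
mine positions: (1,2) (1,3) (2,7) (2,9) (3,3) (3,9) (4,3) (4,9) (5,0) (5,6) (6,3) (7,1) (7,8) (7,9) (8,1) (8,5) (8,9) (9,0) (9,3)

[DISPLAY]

■■■■■■■■■■   
■■■■■■■■■■   
■■■■■■■■■■   
■■■■■■■■■■   
■■■■■■■■■■   
■■■■■■■■■■   
■■■■■■■■■■   
■■■■■■■■■■   
■■■■■■■■■■   
■■■■■■■■■■   
             
             
             
             
             
             


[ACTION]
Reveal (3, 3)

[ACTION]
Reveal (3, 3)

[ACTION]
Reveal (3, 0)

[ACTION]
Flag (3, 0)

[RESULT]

■■■■■■■■■■   
■■✹✹■■■■■■   
■■■■■■■✹■✹   
■■■✹■■■■■✹   
■■■✹■■■■■✹   
✹■■■■■✹■■■   
■■■✹■■■■■■   
■✹■■■■■■✹✹   
■✹■■■✹■■■✹   
✹■■✹■■■■■■   
             
             
             
             
             
             


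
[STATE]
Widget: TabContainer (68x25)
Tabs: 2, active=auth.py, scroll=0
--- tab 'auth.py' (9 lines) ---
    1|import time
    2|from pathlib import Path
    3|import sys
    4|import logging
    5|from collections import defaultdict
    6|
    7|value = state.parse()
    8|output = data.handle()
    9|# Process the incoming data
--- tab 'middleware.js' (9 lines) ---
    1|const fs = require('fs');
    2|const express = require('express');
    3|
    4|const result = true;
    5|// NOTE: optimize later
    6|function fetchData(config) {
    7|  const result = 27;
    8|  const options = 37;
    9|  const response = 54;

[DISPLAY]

[auth.py]│ middleware.js                                            
────────────────────────────────────────────────────────────────────
import time                                                         
from pathlib import Path                                            
import sys                                                          
import logging                                                      
from collections import defaultdict                                 
                                                                    
value = state.parse()                                               
output = data.handle()                                              
# Process the incoming data                                         
                                                                    
                                                                    
                                                                    
                                                                    
                                                                    
                                                                    
                                                                    
                                                                    
                                                                    
                                                                    
                                                                    
                                                                    
                                                                    
                                                                    


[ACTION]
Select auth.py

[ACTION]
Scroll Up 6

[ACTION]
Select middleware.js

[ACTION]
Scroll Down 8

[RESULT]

 auth.py │[middleware.js]                                           
────────────────────────────────────────────────────────────────────
  const response = 54;                                              
                                                                    
                                                                    
                                                                    
                                                                    
                                                                    
                                                                    
                                                                    
                                                                    
                                                                    
                                                                    
                                                                    
                                                                    
                                                                    
                                                                    
                                                                    
                                                                    
                                                                    
                                                                    
                                                                    
                                                                    
                                                                    
                                                                    


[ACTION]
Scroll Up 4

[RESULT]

 auth.py │[middleware.js]                                           
────────────────────────────────────────────────────────────────────
// NOTE: optimize later                                             
function fetchData(config) {                                        
  const result = 27;                                                
  const options = 37;                                               
  const response = 54;                                              
                                                                    
                                                                    
                                                                    
                                                                    
                                                                    
                                                                    
                                                                    
                                                                    
                                                                    
                                                                    
                                                                    
                                                                    
                                                                    
                                                                    
                                                                    
                                                                    
                                                                    
                                                                    


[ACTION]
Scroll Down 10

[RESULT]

 auth.py │[middleware.js]                                           
────────────────────────────────────────────────────────────────────
  const response = 54;                                              
                                                                    
                                                                    
                                                                    
                                                                    
                                                                    
                                                                    
                                                                    
                                                                    
                                                                    
                                                                    
                                                                    
                                                                    
                                                                    
                                                                    
                                                                    
                                                                    
                                                                    
                                                                    
                                                                    
                                                                    
                                                                    
                                                                    


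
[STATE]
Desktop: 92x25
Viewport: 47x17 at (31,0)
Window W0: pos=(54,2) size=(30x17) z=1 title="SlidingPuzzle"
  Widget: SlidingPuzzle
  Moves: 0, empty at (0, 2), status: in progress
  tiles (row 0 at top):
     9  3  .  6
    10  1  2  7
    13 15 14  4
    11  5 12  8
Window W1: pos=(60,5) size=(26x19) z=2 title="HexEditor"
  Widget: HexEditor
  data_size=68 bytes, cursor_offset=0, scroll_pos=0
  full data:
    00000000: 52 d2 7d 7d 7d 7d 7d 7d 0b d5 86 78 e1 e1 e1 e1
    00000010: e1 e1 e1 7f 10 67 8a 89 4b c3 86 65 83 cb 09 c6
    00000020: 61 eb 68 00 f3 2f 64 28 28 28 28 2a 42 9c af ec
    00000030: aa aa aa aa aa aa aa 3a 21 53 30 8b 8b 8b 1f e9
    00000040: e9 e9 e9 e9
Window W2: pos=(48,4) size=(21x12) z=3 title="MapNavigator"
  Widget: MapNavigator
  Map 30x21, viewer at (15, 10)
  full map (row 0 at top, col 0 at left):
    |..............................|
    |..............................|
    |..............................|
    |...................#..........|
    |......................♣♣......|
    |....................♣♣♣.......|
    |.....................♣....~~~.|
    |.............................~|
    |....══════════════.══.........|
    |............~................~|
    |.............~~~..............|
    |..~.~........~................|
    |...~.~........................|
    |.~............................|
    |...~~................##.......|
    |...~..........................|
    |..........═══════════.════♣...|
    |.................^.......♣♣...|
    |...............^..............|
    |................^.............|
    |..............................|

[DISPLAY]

                                               
                                               
                       ┏━━━━━━━━━━━━━━━━━━━━━━━
                       ┃ SlidingPuzzle         
                 ┏━━━━━━━━━━━━━━━━━━━┓─────────
                 ┃ MapNavigator      ┃━━━━━━━━━
                 ┠───────────────────┨or       
                 ┃...............♣...┃─────────
                 ┃...................┃  52 d2 7
                 ┃════════════.══....┃  e1 e1 e
                 ┃......~............┃  61 eb 6
                 ┃.......~~@.........┃  aa aa a
                 ┃.......~...........┃  e9 e9 e
                 ┃...................┃         
                 ┃...................┃         
                 ┗━━━━━━━━━━━━━━━━━━━┛         
                       ┃     ┃                 


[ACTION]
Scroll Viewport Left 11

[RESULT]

                                               
                                               
                                  ┏━━━━━━━━━━━━
                                  ┃ SlidingPuzz
                            ┏━━━━━━━━━━━━━━━━━━
                            ┃ MapNavigator     
                            ┠──────────────────
                            ┃...............♣..
                            ┃..................
                            ┃════════════.══...
                            ┃......~...........
                            ┃.......~~@........
                            ┃.......~..........
                            ┃..................
                            ┃..................
                            ┗━━━━━━━━━━━━━━━━━━
                                  ┃     ┃      


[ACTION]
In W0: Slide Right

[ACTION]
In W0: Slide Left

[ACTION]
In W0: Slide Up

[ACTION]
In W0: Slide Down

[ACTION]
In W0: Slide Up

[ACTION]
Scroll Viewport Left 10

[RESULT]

                                               
                                               
                                            ┏━━
                                            ┃ S
                                      ┏━━━━━━━━
                                      ┃ MapNavi
                                      ┠────────
                                      ┃........
                                      ┃........
                                      ┃════════
                                      ┃......~.
                                      ┃.......~
                                      ┃.......~
                                      ┃........
                                      ┃........
                                      ┗━━━━━━━━
                                            ┃  


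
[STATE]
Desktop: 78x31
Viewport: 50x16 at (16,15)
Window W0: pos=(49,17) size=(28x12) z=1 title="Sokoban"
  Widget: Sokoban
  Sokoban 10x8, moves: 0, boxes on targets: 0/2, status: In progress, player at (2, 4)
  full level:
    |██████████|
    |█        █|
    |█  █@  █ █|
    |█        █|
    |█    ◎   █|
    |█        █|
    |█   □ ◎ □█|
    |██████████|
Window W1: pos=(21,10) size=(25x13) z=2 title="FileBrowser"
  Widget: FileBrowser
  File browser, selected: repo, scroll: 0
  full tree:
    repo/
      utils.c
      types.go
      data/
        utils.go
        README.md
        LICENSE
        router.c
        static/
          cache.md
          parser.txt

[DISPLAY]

     ┃    types.go           ┃                    
     ┃    [+] data/          ┃                    
     ┃                       ┃   ┏━━━━━━━━━━━━━━━━
     ┃                       ┃   ┃ Sokoban        
     ┃                       ┃   ┠────────────────
     ┃                       ┃   ┃██████████      
     ┃                       ┃   ┃█        █      
     ┗━━━━━━━━━━━━━━━━━━━━━━━┛   ┃█  █@  █ █      
                                 ┃█        █      
                                 ┃█    ◎   █      
                                 ┃█        █      
                                 ┃█   □ ◎ □█      
                                 ┃██████████      
                                 ┗━━━━━━━━━━━━━━━━
                                                  
                                                  


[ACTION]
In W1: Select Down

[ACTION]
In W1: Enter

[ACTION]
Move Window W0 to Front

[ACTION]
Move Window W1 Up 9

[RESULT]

                                                  
                                                  
                                 ┏━━━━━━━━━━━━━━━━
                                 ┃ Sokoban        
                                 ┠────────────────
                                 ┃██████████      
                                 ┃█        █      
                                 ┃█  █@  █ █      
                                 ┃█        █      
                                 ┃█    ◎   █      
                                 ┃█        █      
                                 ┃█   □ ◎ □█      
                                 ┃██████████      
                                 ┗━━━━━━━━━━━━━━━━
                                                  
                                                  


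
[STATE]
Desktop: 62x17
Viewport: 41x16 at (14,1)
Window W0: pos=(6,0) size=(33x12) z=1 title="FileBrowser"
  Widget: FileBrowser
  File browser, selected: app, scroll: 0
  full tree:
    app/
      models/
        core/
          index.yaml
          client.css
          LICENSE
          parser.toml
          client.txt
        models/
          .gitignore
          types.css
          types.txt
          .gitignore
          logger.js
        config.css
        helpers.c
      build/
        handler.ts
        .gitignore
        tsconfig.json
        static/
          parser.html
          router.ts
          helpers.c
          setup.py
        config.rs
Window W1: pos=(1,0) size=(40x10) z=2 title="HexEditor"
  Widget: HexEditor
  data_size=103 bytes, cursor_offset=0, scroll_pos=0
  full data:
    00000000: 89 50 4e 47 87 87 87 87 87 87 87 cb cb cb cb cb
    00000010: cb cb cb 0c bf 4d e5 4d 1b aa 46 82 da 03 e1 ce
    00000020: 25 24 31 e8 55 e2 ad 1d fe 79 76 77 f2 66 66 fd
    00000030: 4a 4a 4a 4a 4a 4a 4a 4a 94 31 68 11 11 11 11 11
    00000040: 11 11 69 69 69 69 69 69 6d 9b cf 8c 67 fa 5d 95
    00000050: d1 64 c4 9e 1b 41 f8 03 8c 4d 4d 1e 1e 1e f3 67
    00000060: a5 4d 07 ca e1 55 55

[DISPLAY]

                          ┃              
──────────────────────────┨              
 50 4e 47 87 87 87 87  87 ┃              
 cb cb 0c bf 4d e5 4d  1b ┃              
 24 31 e8 55 e2 ad 1d  fe ┃              
 4a 4a 4a 4a 4a 4a 4a  94 ┃              
 11 69 69 69 69 69 69  6d ┃              
 64 c4 9e 1b 41 f8 03  8c ┃              
━━━━━━━━━━━━━━━━━━━━━━━━━━┛              
                        ┃                
━━━━━━━━━━━━━━━━━━━━━━━━┛                
                                         
                                         
                                         
                                         
                                         


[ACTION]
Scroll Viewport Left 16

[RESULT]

 ┃ HexEditor                            ┃
 ┠──────────────────────────────────────┨
 ┃00000000  89 50 4e 47 87 87 87 87  87 ┃
 ┃00000010  cb cb cb 0c bf 4d e5 4d  1b ┃
 ┃00000020  25 24 31 e8 55 e2 ad 1d  fe ┃
 ┃00000030  4a 4a 4a 4a 4a 4a 4a 4a  94 ┃
 ┃00000040  11 11 69 69 69 69 69 69  6d ┃
 ┃00000050  d1 64 c4 9e 1b 41 f8 03  8c ┃
 ┗━━━━━━━━━━━━━━━━━━━━━━━━━━━━━━━━━━━━━━┛
      ┃                               ┃  
      ┗━━━━━━━━━━━━━━━━━━━━━━━━━━━━━━━┛  
                                         
                                         
                                         
                                         
                                         


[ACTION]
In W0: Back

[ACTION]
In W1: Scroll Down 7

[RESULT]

 ┃ HexEditor                            ┃
 ┠──────────────────────────────────────┨
 ┃00000060  a5 4d 07 ca e1 55 55        ┃
 ┃                                      ┃
 ┃                                      ┃
 ┃                                      ┃
 ┃                                      ┃
 ┃                                      ┃
 ┗━━━━━━━━━━━━━━━━━━━━━━━━━━━━━━━━━━━━━━┛
      ┃                               ┃  
      ┗━━━━━━━━━━━━━━━━━━━━━━━━━━━━━━━┛  
                                         
                                         
                                         
                                         
                                         


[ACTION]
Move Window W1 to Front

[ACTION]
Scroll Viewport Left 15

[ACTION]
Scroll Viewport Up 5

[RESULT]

 ┏━━━━━━━━━━━━━━━━━━━━━━━━━━━━━━━━━━━━━━┓
 ┃ HexEditor                            ┃
 ┠──────────────────────────────────────┨
 ┃00000060  a5 4d 07 ca e1 55 55        ┃
 ┃                                      ┃
 ┃                                      ┃
 ┃                                      ┃
 ┃                                      ┃
 ┃                                      ┃
 ┗━━━━━━━━━━━━━━━━━━━━━━━━━━━━━━━━━━━━━━┛
      ┃                               ┃  
      ┗━━━━━━━━━━━━━━━━━━━━━━━━━━━━━━━┛  
                                         
                                         
                                         
                                         


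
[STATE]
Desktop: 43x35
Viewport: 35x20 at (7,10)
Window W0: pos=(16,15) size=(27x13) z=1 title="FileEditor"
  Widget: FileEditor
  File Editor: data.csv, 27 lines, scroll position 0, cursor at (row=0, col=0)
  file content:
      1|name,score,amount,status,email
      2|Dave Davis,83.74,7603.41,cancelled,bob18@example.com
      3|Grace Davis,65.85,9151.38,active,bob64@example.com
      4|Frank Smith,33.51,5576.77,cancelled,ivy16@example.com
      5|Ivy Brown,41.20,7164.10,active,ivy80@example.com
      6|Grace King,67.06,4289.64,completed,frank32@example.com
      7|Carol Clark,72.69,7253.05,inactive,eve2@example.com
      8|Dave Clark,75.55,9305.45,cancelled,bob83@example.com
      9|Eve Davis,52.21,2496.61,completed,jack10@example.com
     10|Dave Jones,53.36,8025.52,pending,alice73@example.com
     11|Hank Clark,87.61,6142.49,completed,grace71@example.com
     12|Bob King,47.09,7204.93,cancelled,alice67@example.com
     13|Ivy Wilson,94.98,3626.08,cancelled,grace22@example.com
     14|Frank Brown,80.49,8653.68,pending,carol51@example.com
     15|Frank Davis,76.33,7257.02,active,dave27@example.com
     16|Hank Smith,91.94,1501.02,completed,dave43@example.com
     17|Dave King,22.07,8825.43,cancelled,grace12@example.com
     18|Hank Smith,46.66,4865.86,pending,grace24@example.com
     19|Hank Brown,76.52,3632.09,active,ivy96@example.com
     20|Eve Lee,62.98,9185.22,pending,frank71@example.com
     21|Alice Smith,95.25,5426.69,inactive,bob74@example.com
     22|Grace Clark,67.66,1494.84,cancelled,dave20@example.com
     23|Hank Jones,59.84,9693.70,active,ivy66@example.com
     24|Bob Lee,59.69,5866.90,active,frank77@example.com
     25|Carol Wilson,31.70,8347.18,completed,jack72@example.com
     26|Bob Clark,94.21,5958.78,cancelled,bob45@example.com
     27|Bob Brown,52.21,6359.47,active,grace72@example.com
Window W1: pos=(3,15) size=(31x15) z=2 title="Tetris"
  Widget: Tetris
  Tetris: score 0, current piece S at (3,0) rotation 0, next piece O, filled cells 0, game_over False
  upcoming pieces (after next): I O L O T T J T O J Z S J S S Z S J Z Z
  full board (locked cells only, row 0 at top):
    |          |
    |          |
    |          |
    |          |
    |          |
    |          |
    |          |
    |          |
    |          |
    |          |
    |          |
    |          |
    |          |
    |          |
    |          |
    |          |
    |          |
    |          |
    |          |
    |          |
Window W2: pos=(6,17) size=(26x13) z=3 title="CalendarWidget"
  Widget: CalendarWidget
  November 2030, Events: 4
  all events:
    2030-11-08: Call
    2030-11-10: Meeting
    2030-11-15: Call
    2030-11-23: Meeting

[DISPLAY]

                                   
                                   
                                   
                                   
                                   
━━━━━━━━━━━━━━━━━━━━━━━━━━┓━━━━━━━━
tris                      ┃        
━━━━━━━━━━━━━━━━━━━━━━━━┓─┨────────
 CalendarWidget         ┃ ┃,status▲
────────────────────────┨ ┃7603.41█
     November 2030      ┃ ┃,9151.3░
Mo Tu We Th Fr Sa Su    ┃ ┃,5576.7░
             1  2  3    ┃ ┃164.10,░
 4  5  6  7  8*  9 10*  ┃ ┃4289.64░
11 12 13 14 15* 16 17   ┃ ┃,7253.0░
18 19 20 21 22 23* 24   ┃ ┃9305.45░
25 26 27 28 29 30       ┃ ┃496.61,▼
                        ┃ ┃━━━━━━━━
                        ┃ ┃        
━━━━━━━━━━━━━━━━━━━━━━━━┛━┛        


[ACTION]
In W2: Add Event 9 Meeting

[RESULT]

                                   
                                   
                                   
                                   
                                   
━━━━━━━━━━━━━━━━━━━━━━━━━━┓━━━━━━━━
tris                      ┃        
━━━━━━━━━━━━━━━━━━━━━━━━┓─┨────────
 CalendarWidget         ┃ ┃,status▲
────────────────────────┨ ┃7603.41█
     November 2030      ┃ ┃,9151.3░
Mo Tu We Th Fr Sa Su    ┃ ┃,5576.7░
             1  2  3    ┃ ┃164.10,░
 4  5  6  7  8*  9* 10* ┃ ┃4289.64░
11 12 13 14 15* 16 17   ┃ ┃,7253.0░
18 19 20 21 22 23* 24   ┃ ┃9305.45░
25 26 27 28 29 30       ┃ ┃496.61,▼
                        ┃ ┃━━━━━━━━
                        ┃ ┃        
━━━━━━━━━━━━━━━━━━━━━━━━┛━┛        


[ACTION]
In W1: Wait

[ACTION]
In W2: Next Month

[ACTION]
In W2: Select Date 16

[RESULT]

                                   
                                   
                                   
                                   
                                   
━━━━━━━━━━━━━━━━━━━━━━━━━━┓━━━━━━━━
tris                      ┃        
━━━━━━━━━━━━━━━━━━━━━━━━┓─┨────────
 CalendarWidget         ┃ ┃,status▲
────────────────────────┨ ┃7603.41█
     December 2030      ┃ ┃,9151.3░
Mo Tu We Th Fr Sa Su    ┃ ┃,5576.7░
                   1    ┃ ┃164.10,░
 2  3  4  5  6  7  8    ┃ ┃4289.64░
 9 10 11 12 13 14 15    ┃ ┃,7253.0░
[16] 17 18 19 20 21 22  ┃ ┃9305.45░
23 24 25 26 27 28 29    ┃ ┃496.61,▼
30 31                   ┃ ┃━━━━━━━━
                        ┃ ┃        
━━━━━━━━━━━━━━━━━━━━━━━━┛━┛        


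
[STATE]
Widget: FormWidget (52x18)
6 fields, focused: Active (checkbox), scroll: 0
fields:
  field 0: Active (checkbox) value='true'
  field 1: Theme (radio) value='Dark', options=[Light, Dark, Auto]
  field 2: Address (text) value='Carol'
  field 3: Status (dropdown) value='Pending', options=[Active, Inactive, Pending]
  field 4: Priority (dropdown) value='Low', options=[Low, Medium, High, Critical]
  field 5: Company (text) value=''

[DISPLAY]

> Active:     [x]                                   
  Theme:      ( ) Light  (●) Dark  ( ) Auto         
  Address:    [Carol                               ]
  Status:     [Pending                            ▼]
  Priority:   [Low                                ▼]
  Company:    [                                    ]
                                                    
                                                    
                                                    
                                                    
                                                    
                                                    
                                                    
                                                    
                                                    
                                                    
                                                    
                                                    


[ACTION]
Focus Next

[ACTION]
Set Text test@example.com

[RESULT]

  Active:     [x]                                   
> Theme:      ( ) Light  (●) Dark  ( ) Auto         
  Address:    [Carol                               ]
  Status:     [Pending                            ▼]
  Priority:   [Low                                ▼]
  Company:    [                                    ]
                                                    
                                                    
                                                    
                                                    
                                                    
                                                    
                                                    
                                                    
                                                    
                                                    
                                                    
                                                    


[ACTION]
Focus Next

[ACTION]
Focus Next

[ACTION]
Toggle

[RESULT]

  Active:     [x]                                   
  Theme:      ( ) Light  (●) Dark  ( ) Auto         
  Address:    [Carol                               ]
> Status:     [Pending                            ▼]
  Priority:   [Low                                ▼]
  Company:    [                                    ]
                                                    
                                                    
                                                    
                                                    
                                                    
                                                    
                                                    
                                                    
                                                    
                                                    
                                                    
                                                    
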